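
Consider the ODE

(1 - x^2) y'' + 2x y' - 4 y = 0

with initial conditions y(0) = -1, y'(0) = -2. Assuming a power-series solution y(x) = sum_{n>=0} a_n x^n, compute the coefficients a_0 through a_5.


Ansatz: y(x) = sum_{n>=0} a_n x^n, so y'(x) = sum_{n>=1} n a_n x^(n-1) and y''(x) = sum_{n>=2} n(n-1) a_n x^(n-2).
Substitute into P(x) y'' + Q(x) y' + R(x) y = 0 with P(x) = 1 - x^2, Q(x) = 2x, R(x) = -4, and match powers of x.
Initial conditions: a_0 = -1, a_1 = -2.
Setting the coefficient of each power of x to zero and solving order by order (substituting the coefficients already found):
  x^0: 2 a_2 - 4 a_0 = 0  ->  2 a_2 = 4 a_0 = -4  ->  a_2 = -2
  x^1: 6 a_3 - 2 a_1 = 0  ->  6 a_3 = 2 a_1 = -4  ->  a_3 = -2/3
  x^2: 12 a_4 - 2 a_2 = 0  ->  12 a_4 = 2 a_2 = -4  ->  a_4 = -1/3
  x^3: 20 a_5 - 4 a_3 = 0  ->  20 a_5 = 4 a_3 = -8/3  ->  a_5 = -2/15
Truncated series: y(x) = -1 - 2 x - 2 x^2 - (2/3) x^3 - (1/3) x^4 - (2/15) x^5 + O(x^6).

a_0 = -1; a_1 = -2; a_2 = -2; a_3 = -2/3; a_4 = -1/3; a_5 = -2/15


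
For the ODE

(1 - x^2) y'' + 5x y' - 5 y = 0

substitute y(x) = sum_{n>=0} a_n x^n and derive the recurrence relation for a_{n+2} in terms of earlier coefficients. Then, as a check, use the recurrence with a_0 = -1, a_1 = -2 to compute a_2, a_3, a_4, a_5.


Substitute y = sum_n a_n x^n.
(1 - 1 x^2) y'' contributes (n+2)(n+1) a_{n+2} - n(n-1) a_n at x^n.
5 x y'(x) contributes 5 n a_n at x^n.
-5 y(x) contributes -5 a_n at x^n.
Matching x^n: (n+2)(n+1) a_{n+2} + (-n(n-1) + 5 n - 5) a_n = 0.
Thus a_{n+2} = (n(n-1) - 5 n + 5) / ((n+1)(n+2)) * a_n.

Check with a_0 = -1, a_1 = -2 (apply the recurrence for n = 0, 1, 2, 3): a_0 = -1, a_1 = -2, a_2 = -5/2, a_3 = 0, a_4 = 5/8, a_5 = 0.

a_(n+2) = (n(n-1) - 5 n + 5) / ((n+1)(n+2)) * a_n; check: a_0 = -1, a_1 = -2, a_2 = -5/2, a_3 = 0, a_4 = 5/8, a_5 = 0


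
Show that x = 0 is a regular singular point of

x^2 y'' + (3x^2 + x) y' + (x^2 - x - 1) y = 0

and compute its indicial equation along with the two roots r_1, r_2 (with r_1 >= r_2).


Divide by x^2 to reach normal form y'' + P_1(x) y' + P_2(x) y = 0 with P_1(x) = 3 + 1/x and P_2(x) = 1 - 1/x - 1/x^2.
x = 0 is a singular point because the y'-coefficient 3 + 1/x has a pole at x = 0 and the y-coefficient 1 - 1/x - 1/x^2 has a pole at x = 0.
It is a regular singular point because x P_1(x) = p(x) = 3x + 1 and x^2 P_2(x) = q(x) = x^2 - x - 1 are polynomials, hence analytic at x = 0.
p(0) = 1,  q(0) = -1.
Indicial equation: r(r-1) + p(0) r + q(0) = 0, i.e. r^2 + (p(0) - 1) r + q(0) = 0, i.e. r^2 - 1 = 0.
Discriminant: (0)^2 - 4(-1) = 4, so r = (0 ± 2)/2.
Solving: r_1 = 1, r_2 = -1.

indicial: r^2 - 1 = 0; roots r_1 = 1, r_2 = -1


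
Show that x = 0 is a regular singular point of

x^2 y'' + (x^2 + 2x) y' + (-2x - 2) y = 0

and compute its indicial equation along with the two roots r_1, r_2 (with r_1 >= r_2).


Divide by x^2 to reach normal form y'' + P_1(x) y' + P_2(x) y = 0 with P_1(x) = 1 + 2/x and P_2(x) = -2/x - 2/x^2.
x = 0 is a singular point because the y'-coefficient 1 + 2/x has a pole at x = 0 and the y-coefficient -2/x - 2/x^2 has a pole at x = 0.
It is a regular singular point because x P_1(x) = p(x) = x + 2 and x^2 P_2(x) = q(x) = -2x - 2 are polynomials, hence analytic at x = 0.
p(0) = 2,  q(0) = -2.
Indicial equation: r(r-1) + p(0) r + q(0) = 0, i.e. r^2 + (p(0) - 1) r + q(0) = 0, i.e. r^2 + 1 r - 2 = 0.
Discriminant: (1)^2 - 4(-2) = 9, so r = (-1 ± 3)/2.
Solving: r_1 = 1, r_2 = -2.

indicial: r^2 + 1 r - 2 = 0; roots r_1 = 1, r_2 = -2


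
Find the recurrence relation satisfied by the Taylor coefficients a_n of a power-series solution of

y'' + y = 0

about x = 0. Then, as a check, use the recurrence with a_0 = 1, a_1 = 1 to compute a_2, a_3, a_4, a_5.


Substitute y = sum_n a_n x^n into y'' + (const) y = 0.
y''(x) = sum_{n>=0} (n+2)(n+1) a_{n+2} x^n.
The ODE becomes sum_n [(n+2)(n+1) a_{n+2} + 1 a_n] x^n = 0.
Setting each coefficient to zero gives the recurrence:
  (n+2)(n+1) a_{n+2} + 1 a_n = 0,
  a_{n+2} = -1 / ((n+1)(n+2)) a_n.

Check with a_0 = 1, a_1 = 1 (apply the recurrence for n = 0, 1, 2, 3): a_0 = 1, a_1 = 1, a_2 = -1/2, a_3 = -1/6, a_4 = 1/24, a_5 = 1/120.

a_{n+2} = -1/((n+1)(n+2)) * a_n; check: a_0 = 1, a_1 = 1, a_2 = -1/2, a_3 = -1/6, a_4 = 1/24, a_5 = 1/120


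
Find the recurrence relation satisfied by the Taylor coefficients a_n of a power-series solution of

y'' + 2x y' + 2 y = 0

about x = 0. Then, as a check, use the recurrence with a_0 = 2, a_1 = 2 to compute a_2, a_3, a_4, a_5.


Substitute y = sum_n a_n x^n.
y''(x) has coefficient (n+2)(n+1) a_{n+2} at x^n;
2 x y'(x) has coefficient 2 n a_n at x^n (shift);
2 y(x) has coefficient 2 a_n at x^n.
Matching x^n: (n+2)(n+1) a_{n+2} + (2n + 2) a_n = 0.
Thus a_{n+2} = (-2n - 2) / ((n+1)(n+2)) * a_n.

Check with a_0 = 2, a_1 = 2 (apply the recurrence for n = 0, 1, 2, 3): a_0 = 2, a_1 = 2, a_2 = -2, a_3 = -4/3, a_4 = 1, a_5 = 8/15.

a_(n+2) = (-2n - 2) / ((n+1)(n+2)) * a_n; check: a_0 = 2, a_1 = 2, a_2 = -2, a_3 = -4/3, a_4 = 1, a_5 = 8/15


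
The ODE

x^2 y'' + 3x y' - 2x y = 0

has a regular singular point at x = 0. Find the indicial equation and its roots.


Divide by x^2 to reach normal form y'' + P_1(x) y' + P_2(x) y = 0 with P_1(x) = 3/x and P_2(x) = -2/x.
x = 0 is a singular point because the y'-coefficient 3/x has a pole at x = 0 and the y-coefficient -2/x has a pole at x = 0.
It is a regular singular point because x P_1(x) = p(x) = 3 and x^2 P_2(x) = q(x) = -2x are polynomials, hence analytic at x = 0.
p(0) = 3,  q(0) = 0.
Indicial equation: r(r-1) + p(0) r + q(0) = 0, i.e. r^2 + (p(0) - 1) r + q(0) = 0, i.e. r^2 + 2 r = 0.
Discriminant: (2)^2 - 4(0) = 4, so r = (-2 ± 2)/2.
Solving: r_1 = 0, r_2 = -2.

indicial: r^2 + 2 r = 0; roots r_1 = 0, r_2 = -2


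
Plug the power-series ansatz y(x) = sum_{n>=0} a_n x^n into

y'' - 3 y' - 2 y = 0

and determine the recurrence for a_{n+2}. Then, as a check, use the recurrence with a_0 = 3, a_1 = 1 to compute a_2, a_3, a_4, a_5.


Substitute y = sum_n a_n x^n.
y''(x) has coefficient (n+2)(n+1) a_{n+2} at x^n;
-3 y'(x) has coefficient -3 (n+1) a_{n+1} at x^n;
-2 y(x) has coefficient -2 a_n at x^n.
Matching x^n: (n+2)(n+1) a_{n+2} - 3 (n+1) a_{n+1} - 2 a_n = 0.
Thus a_{n+2} = [3 (n+1) a_{n+1} + 2 a_n] / ((n+1)(n+2)).

Check with a_0 = 3, a_1 = 1 (apply the recurrence for n = 0, 1, 2, 3): a_0 = 3, a_1 = 1, a_2 = 9/2, a_3 = 29/6, a_4 = 35/8, a_5 = 373/120.

a_(n+2) = [3 (n+1) a_(n+1) + 2 a_n] / ((n+1)(n+2)); check: a_0 = 3, a_1 = 1, a_2 = 9/2, a_3 = 29/6, a_4 = 35/8, a_5 = 373/120


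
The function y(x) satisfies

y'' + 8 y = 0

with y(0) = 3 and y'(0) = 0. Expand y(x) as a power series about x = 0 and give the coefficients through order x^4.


Ansatz: y(x) = sum_{n>=0} a_n x^n, so y'(x) = sum_{n>=1} n a_n x^(n-1) and y''(x) = sum_{n>=2} n(n-1) a_n x^(n-2).
Substitute into P(x) y'' + Q(x) y' + R(x) y = 0 with P(x) = 1, Q(x) = 0, R(x) = 8, and match powers of x.
Initial conditions: a_0 = 3, a_1 = 0.
Setting the coefficient of each power of x to zero and solving order by order (substituting the coefficients already found):
  x^0: 2 a_2 + 8 a_0 = 0  ->  2 a_2 = -8 a_0 = -24  ->  a_2 = -12
  x^1: 6 a_3 + 8 a_1 = 0  ->  6 a_3 = -8 a_1 = 0  ->  a_3 = 0
  x^2: 12 a_4 + 8 a_2 = 0  ->  12 a_4 = -8 a_2 = 96  ->  a_4 = 8
Truncated series: y(x) = 3 - 12 x^2 + 8 x^4 + O(x^5).

a_0 = 3; a_1 = 0; a_2 = -12; a_3 = 0; a_4 = 8


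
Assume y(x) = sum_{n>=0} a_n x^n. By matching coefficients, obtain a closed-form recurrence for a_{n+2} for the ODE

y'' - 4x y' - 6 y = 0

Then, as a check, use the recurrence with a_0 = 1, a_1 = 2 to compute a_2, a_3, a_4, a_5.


Substitute y = sum_n a_n x^n.
y''(x) has coefficient (n+2)(n+1) a_{n+2} at x^n;
-4 x y'(x) has coefficient -4 n a_n at x^n (shift);
-6 y(x) has coefficient -6 a_n at x^n.
Matching x^n: (n+2)(n+1) a_{n+2} + (-4n - 6) a_n = 0.
Thus a_{n+2} = (4n + 6) / ((n+1)(n+2)) * a_n.

Check with a_0 = 1, a_1 = 2 (apply the recurrence for n = 0, 1, 2, 3): a_0 = 1, a_1 = 2, a_2 = 3, a_3 = 10/3, a_4 = 7/2, a_5 = 3.

a_(n+2) = (4n + 6) / ((n+1)(n+2)) * a_n; check: a_0 = 1, a_1 = 2, a_2 = 3, a_3 = 10/3, a_4 = 7/2, a_5 = 3


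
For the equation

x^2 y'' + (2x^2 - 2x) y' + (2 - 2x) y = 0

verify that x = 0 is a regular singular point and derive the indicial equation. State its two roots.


Divide by x^2 to reach normal form y'' + P_1(x) y' + P_2(x) y = 0 with P_1(x) = 2 - 2/x and P_2(x) = -2/x + 2/x^2.
x = 0 is a singular point because the y'-coefficient 2 - 2/x has a pole at x = 0 and the y-coefficient -2/x + 2/x^2 has a pole at x = 0.
It is a regular singular point because x P_1(x) = p(x) = 2x - 2 and x^2 P_2(x) = q(x) = 2 - 2x are polynomials, hence analytic at x = 0.
p(0) = -2,  q(0) = 2.
Indicial equation: r(r-1) + p(0) r + q(0) = 0, i.e. r^2 + (p(0) - 1) r + q(0) = 0, i.e. r^2 - 3 r + 2 = 0.
Discriminant: (-3)^2 - 4(2) = 1, so r = (3 ± 1)/2.
Solving: r_1 = 2, r_2 = 1.

indicial: r^2 - 3 r + 2 = 0; roots r_1 = 2, r_2 = 1


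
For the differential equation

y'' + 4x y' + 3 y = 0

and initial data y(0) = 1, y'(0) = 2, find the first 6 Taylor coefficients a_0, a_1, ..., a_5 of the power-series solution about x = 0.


Ansatz: y(x) = sum_{n>=0} a_n x^n, so y'(x) = sum_{n>=1} n a_n x^(n-1) and y''(x) = sum_{n>=2} n(n-1) a_n x^(n-2).
Substitute into P(x) y'' + Q(x) y' + R(x) y = 0 with P(x) = 1, Q(x) = 4x, R(x) = 3, and match powers of x.
Initial conditions: a_0 = 1, a_1 = 2.
Setting the coefficient of each power of x to zero and solving order by order (substituting the coefficients already found):
  x^0: 2 a_2 + 3 a_0 = 0  ->  2 a_2 = -3 a_0 = -3  ->  a_2 = -3/2
  x^1: 6 a_3 + 7 a_1 = 0  ->  6 a_3 = -7 a_1 = -14  ->  a_3 = -7/3
  x^2: 12 a_4 + 11 a_2 = 0  ->  12 a_4 = -11 a_2 = 33/2  ->  a_4 = 11/8
  x^3: 20 a_5 + 15 a_3 = 0  ->  20 a_5 = -15 a_3 = 35  ->  a_5 = 7/4
Truncated series: y(x) = 1 + 2 x - (3/2) x^2 - (7/3) x^3 + (11/8) x^4 + (7/4) x^5 + O(x^6).

a_0 = 1; a_1 = 2; a_2 = -3/2; a_3 = -7/3; a_4 = 11/8; a_5 = 7/4


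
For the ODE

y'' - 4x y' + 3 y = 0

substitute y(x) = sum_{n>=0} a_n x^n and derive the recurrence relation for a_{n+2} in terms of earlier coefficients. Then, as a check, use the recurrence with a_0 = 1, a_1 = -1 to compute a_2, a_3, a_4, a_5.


Substitute y = sum_n a_n x^n.
y''(x) has coefficient (n+2)(n+1) a_{n+2} at x^n;
-4 x y'(x) has coefficient -4 n a_n at x^n (shift);
3 y(x) has coefficient 3 a_n at x^n.
Matching x^n: (n+2)(n+1) a_{n+2} + (-4n + 3) a_n = 0.
Thus a_{n+2} = (4n - 3) / ((n+1)(n+2)) * a_n.

Check with a_0 = 1, a_1 = -1 (apply the recurrence for n = 0, 1, 2, 3): a_0 = 1, a_1 = -1, a_2 = -3/2, a_3 = -1/6, a_4 = -5/8, a_5 = -3/40.

a_(n+2) = (4n - 3) / ((n+1)(n+2)) * a_n; check: a_0 = 1, a_1 = -1, a_2 = -3/2, a_3 = -1/6, a_4 = -5/8, a_5 = -3/40


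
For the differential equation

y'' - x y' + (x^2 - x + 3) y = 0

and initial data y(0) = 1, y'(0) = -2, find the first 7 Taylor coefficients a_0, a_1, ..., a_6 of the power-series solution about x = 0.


Ansatz: y(x) = sum_{n>=0} a_n x^n, so y'(x) = sum_{n>=1} n a_n x^(n-1) and y''(x) = sum_{n>=2} n(n-1) a_n x^(n-2).
Substitute into P(x) y'' + Q(x) y' + R(x) y = 0 with P(x) = 1, Q(x) = -x, R(x) = x^2 - x + 3, and match powers of x.
Initial conditions: a_0 = 1, a_1 = -2.
Setting the coefficient of each power of x to zero and solving order by order (substituting the coefficients already found):
  x^0: 2 a_2 + 3 a_0 = 0  ->  2 a_2 = -3 a_0 = -3  ->  a_2 = -3/2
  x^1: 6 a_3 + 2 a_1 - a_0 = 0  ->  6 a_3 = -2 a_1 + a_0 = 5  ->  a_3 = 5/6
  x^2: 12 a_4 + a_2 - a_1 + a_0 = 0  ->  12 a_4 = -a_2 + a_1 - a_0 = -3/2  ->  a_4 = -1/8
  x^3: 20 a_5 - a_2 + a_1 = 0  ->  20 a_5 = a_2 - a_1 = 1/2  ->  a_5 = 1/40
  x^4: 30 a_6 - a_4 - a_3 + a_2 = 0  ->  30 a_6 = a_4 + a_3 - a_2 = 53/24  ->  a_6 = 53/720
Truncated series: y(x) = 1 - 2 x - (3/2) x^2 + (5/6) x^3 - (1/8) x^4 + (1/40) x^5 + (53/720) x^6 + O(x^7).

a_0 = 1; a_1 = -2; a_2 = -3/2; a_3 = 5/6; a_4 = -1/8; a_5 = 1/40; a_6 = 53/720


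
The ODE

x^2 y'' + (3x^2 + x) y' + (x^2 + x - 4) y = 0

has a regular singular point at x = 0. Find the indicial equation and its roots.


Divide by x^2 to reach normal form y'' + P_1(x) y' + P_2(x) y = 0 with P_1(x) = 3 + 1/x and P_2(x) = 1 + 1/x - 4/x^2.
x = 0 is a singular point because the y'-coefficient 3 + 1/x has a pole at x = 0 and the y-coefficient 1 + 1/x - 4/x^2 has a pole at x = 0.
It is a regular singular point because x P_1(x) = p(x) = 3x + 1 and x^2 P_2(x) = q(x) = x^2 + x - 4 are polynomials, hence analytic at x = 0.
p(0) = 1,  q(0) = -4.
Indicial equation: r(r-1) + p(0) r + q(0) = 0, i.e. r^2 + (p(0) - 1) r + q(0) = 0, i.e. r^2 - 4 = 0.
Discriminant: (0)^2 - 4(-4) = 16, so r = (0 ± 4)/2.
Solving: r_1 = 2, r_2 = -2.

indicial: r^2 - 4 = 0; roots r_1 = 2, r_2 = -2


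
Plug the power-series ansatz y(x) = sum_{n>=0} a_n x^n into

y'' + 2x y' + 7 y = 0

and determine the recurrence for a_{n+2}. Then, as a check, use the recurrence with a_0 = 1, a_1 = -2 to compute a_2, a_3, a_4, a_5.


Substitute y = sum_n a_n x^n.
y''(x) has coefficient (n+2)(n+1) a_{n+2} at x^n;
2 x y'(x) has coefficient 2 n a_n at x^n (shift);
7 y(x) has coefficient 7 a_n at x^n.
Matching x^n: (n+2)(n+1) a_{n+2} + (2n + 7) a_n = 0.
Thus a_{n+2} = (-2n - 7) / ((n+1)(n+2)) * a_n.

Check with a_0 = 1, a_1 = -2 (apply the recurrence for n = 0, 1, 2, 3): a_0 = 1, a_1 = -2, a_2 = -7/2, a_3 = 3, a_4 = 77/24, a_5 = -39/20.

a_(n+2) = (-2n - 7) / ((n+1)(n+2)) * a_n; check: a_0 = 1, a_1 = -2, a_2 = -7/2, a_3 = 3, a_4 = 77/24, a_5 = -39/20


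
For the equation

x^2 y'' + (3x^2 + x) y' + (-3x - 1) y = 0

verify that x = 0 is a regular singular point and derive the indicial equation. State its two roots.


Divide by x^2 to reach normal form y'' + P_1(x) y' + P_2(x) y = 0 with P_1(x) = 3 + 1/x and P_2(x) = -3/x - 1/x^2.
x = 0 is a singular point because the y'-coefficient 3 + 1/x has a pole at x = 0 and the y-coefficient -3/x - 1/x^2 has a pole at x = 0.
It is a regular singular point because x P_1(x) = p(x) = 3x + 1 and x^2 P_2(x) = q(x) = -3x - 1 are polynomials, hence analytic at x = 0.
p(0) = 1,  q(0) = -1.
Indicial equation: r(r-1) + p(0) r + q(0) = 0, i.e. r^2 + (p(0) - 1) r + q(0) = 0, i.e. r^2 - 1 = 0.
Discriminant: (0)^2 - 4(-1) = 4, so r = (0 ± 2)/2.
Solving: r_1 = 1, r_2 = -1.

indicial: r^2 - 1 = 0; roots r_1 = 1, r_2 = -1


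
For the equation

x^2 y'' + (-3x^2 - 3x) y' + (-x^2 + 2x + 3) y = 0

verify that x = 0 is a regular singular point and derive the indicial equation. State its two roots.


Divide by x^2 to reach normal form y'' + P_1(x) y' + P_2(x) y = 0 with P_1(x) = -3 - 3/x and P_2(x) = -1 + 2/x + 3/x^2.
x = 0 is a singular point because the y'-coefficient -3 - 3/x has a pole at x = 0 and the y-coefficient -1 + 2/x + 3/x^2 has a pole at x = 0.
It is a regular singular point because x P_1(x) = p(x) = -3x - 3 and x^2 P_2(x) = q(x) = -x^2 + 2x + 3 are polynomials, hence analytic at x = 0.
p(0) = -3,  q(0) = 3.
Indicial equation: r(r-1) + p(0) r + q(0) = 0, i.e. r^2 + (p(0) - 1) r + q(0) = 0, i.e. r^2 - 4 r + 3 = 0.
Discriminant: (-4)^2 - 4(3) = 4, so r = (4 ± 2)/2.
Solving: r_1 = 3, r_2 = 1.

indicial: r^2 - 4 r + 3 = 0; roots r_1 = 3, r_2 = 1


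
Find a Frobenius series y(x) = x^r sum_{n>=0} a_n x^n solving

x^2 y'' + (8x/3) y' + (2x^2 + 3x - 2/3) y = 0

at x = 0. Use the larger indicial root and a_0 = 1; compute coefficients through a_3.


Write in Frobenius form y'' + (p(x)/x) y' + (q(x)/x^2) y = 0:
  p(x) = 8/3,  q(x) = 2x^2 + 3x - 2/3.
Indicial equation: r(r-1) + (8/3) r + (-2/3) = 0 -> roots r_1 = 1/3, r_2 = -2.
Take r = r_1 = 1/3. Let y(x) = x^r sum_{n>=0} a_n x^n with a_0 = 1.
Substitute y = x^r sum a_n x^n and match x^{r+n}. The recurrence is
  D(n) a_n + 3 a_{n-1} + 2 a_{n-2} = 0,  where D(n) = (r+n)(r+n-1) + (8/3)(r+n) + (-2/3).
  a_n = [-3 a_{n-1} - 2 a_{n-2}] / D(n).
Since the indicial polynomial factors as (r - r_1)(r - r_2), D(n) = (r_1 + n - r_1)(r_1 + n - r_2) = n(n + 7/3).
Evaluating step by step (a_0 = 1):
  n = 1: D(1) = 1(1 + 7/3) = 10/3; numerator = -3(1) = -3; a_1 = (-3)/(10/3) = -9/10
  n = 2: D(2) = 2(2 + 7/3) = 26/3; numerator = -3(-9/10) - 2(1) = 7/10; a_2 = (7/10)/(26/3) = 21/260
  n = 3: D(3) = 3(3 + 7/3) = 16; numerator = -3(21/260) - 2(-9/10) = 81/52; a_3 = (81/52)/(16) = 81/832

r = 1/3; a_0 = 1; a_1 = -9/10; a_2 = 21/260; a_3 = 81/832


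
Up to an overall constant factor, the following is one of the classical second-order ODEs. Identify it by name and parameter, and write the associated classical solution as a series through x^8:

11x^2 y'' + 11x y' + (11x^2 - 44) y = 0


All three coefficients share the factor 11; dividing through by 11 gives  x^2 y'' + x y' + (x^2 - 4) y = 0.
This matches the Bessel equation x^2 y'' + x y' + (x^2 - nu^2) y = 0 with nu^2 = 4, so nu = 2; the solution bounded at x = 0 is J_2(x).
Frobenius at x = 0: indicial roots ±nu; for r = nu the recurrence k(k + 2nu) c_k = -c_{k-2} gives the standard series J_nu(x) = sum_{k>=0} (-1)^k / (k! (k+nu)!) (x/2)^(2k+nu). Evaluate the first 4 terms:
  k = 0: (-1)^0 / (0! * 2! * 2^2) x^2 = 1/(1*2*4) x^2 = (1/8) x^2
  k = 1: (-1)^1 / (1! * 3! * 2^4) x^4 = -1/(1*6*16) x^4 = (-1/96) x^4
  k = 2: (-1)^2 / (2! * 4! * 2^6) x^6 = 1/(2*24*64) x^6 = (1/3072) x^6
  k = 3: (-1)^3 / (3! * 5! * 2^8) x^8 = -1/(6*120*256) x^8 = (-1/184320) x^8
Hence J_2(x) = -x^8/184320 + x^6/3072 - x^4/96 + x^2/8 + ....

J_2(x); series = -x^8/184320 + x^6/3072 - x^4/96 + x^2/8


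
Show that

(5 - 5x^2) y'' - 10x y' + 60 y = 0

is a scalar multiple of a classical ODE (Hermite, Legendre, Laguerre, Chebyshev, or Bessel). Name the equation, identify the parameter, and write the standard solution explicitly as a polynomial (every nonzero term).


All three coefficients share the factor 5; dividing through by 5 gives  (1 - x^2) y'' - 2x y' + 12 y = 0.
This matches the Legendre equation (1 - x^2) y'' - 2x y' + n(n+1) y = 0 (note the -2x y' term) with n(n+1) = 12, so n = 3; the polynomial solution is P_3(x).
With y = sum_k a_k x^k, matching x^k gives (k+2)(k+1) a_{k+2} = [k(k+1) - n(n+1)] a_k = (k - 3)(k + 4) a_k. The right side vanishes at k = 3, so the series with the parity of 3 terminates at degree 3.
Standard normalization (P_n(1) = 1): leading coefficient (2n)!/(2^n (n!)^2) = 720/(8*36) = 5/2, so a_3 = 5/2. Work downward with a_k = (k+1)(k+2) a_{k+2} / ((k - 3)(k + 4)):
  a_1 = (2)(3)(5/2) / ((1 - 3)(1 + 4)) = 15/(-10) = -3/2
Hence P_3(x) = 5 x^3/2 - 3 x/2.

P_3(x); series = 5 x^3/2 - 3 x/2


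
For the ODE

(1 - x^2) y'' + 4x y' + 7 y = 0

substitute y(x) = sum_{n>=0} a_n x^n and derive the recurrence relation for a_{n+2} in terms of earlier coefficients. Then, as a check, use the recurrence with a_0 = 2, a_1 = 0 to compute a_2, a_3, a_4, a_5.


Substitute y = sum_n a_n x^n.
(1 - 1 x^2) y'' contributes (n+2)(n+1) a_{n+2} - n(n-1) a_n at x^n.
4 x y'(x) contributes 4 n a_n at x^n.
7 y(x) contributes 7 a_n at x^n.
Matching x^n: (n+2)(n+1) a_{n+2} + (-n(n-1) + 4 n + 7) a_n = 0.
Thus a_{n+2} = (n(n-1) - 4 n - 7) / ((n+1)(n+2)) * a_n.

Check with a_0 = 2, a_1 = 0 (apply the recurrence for n = 0, 1, 2, 3): a_0 = 2, a_1 = 0, a_2 = -7, a_3 = 0, a_4 = 91/12, a_5 = 0.

a_(n+2) = (n(n-1) - 4 n - 7) / ((n+1)(n+2)) * a_n; check: a_0 = 2, a_1 = 0, a_2 = -7, a_3 = 0, a_4 = 91/12, a_5 = 0


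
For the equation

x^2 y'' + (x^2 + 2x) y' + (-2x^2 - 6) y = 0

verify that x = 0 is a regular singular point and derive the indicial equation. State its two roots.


Divide by x^2 to reach normal form y'' + P_1(x) y' + P_2(x) y = 0 with P_1(x) = 1 + 2/x and P_2(x) = -2 - 6/x^2.
x = 0 is a singular point because the y'-coefficient 1 + 2/x has a pole at x = 0 and the y-coefficient -2 - 6/x^2 has a pole at x = 0.
It is a regular singular point because x P_1(x) = p(x) = x + 2 and x^2 P_2(x) = q(x) = -2x^2 - 6 are polynomials, hence analytic at x = 0.
p(0) = 2,  q(0) = -6.
Indicial equation: r(r-1) + p(0) r + q(0) = 0, i.e. r^2 + (p(0) - 1) r + q(0) = 0, i.e. r^2 + 1 r - 6 = 0.
Discriminant: (1)^2 - 4(-6) = 25, so r = (-1 ± 5)/2.
Solving: r_1 = 2, r_2 = -3.

indicial: r^2 + 1 r - 6 = 0; roots r_1 = 2, r_2 = -3


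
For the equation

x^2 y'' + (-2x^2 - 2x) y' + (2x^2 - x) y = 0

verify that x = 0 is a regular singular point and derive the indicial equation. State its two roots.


Divide by x^2 to reach normal form y'' + P_1(x) y' + P_2(x) y = 0 with P_1(x) = -2 - 2/x and P_2(x) = 2 - 1/x.
x = 0 is a singular point because the y'-coefficient -2 - 2/x has a pole at x = 0 and the y-coefficient 2 - 1/x has a pole at x = 0.
It is a regular singular point because x P_1(x) = p(x) = -2x - 2 and x^2 P_2(x) = q(x) = 2x^2 - x are polynomials, hence analytic at x = 0.
p(0) = -2,  q(0) = 0.
Indicial equation: r(r-1) + p(0) r + q(0) = 0, i.e. r^2 + (p(0) - 1) r + q(0) = 0, i.e. r^2 - 3 r = 0.
Discriminant: (-3)^2 - 4(0) = 9, so r = (3 ± 3)/2.
Solving: r_1 = 3, r_2 = 0.

indicial: r^2 - 3 r = 0; roots r_1 = 3, r_2 = 0


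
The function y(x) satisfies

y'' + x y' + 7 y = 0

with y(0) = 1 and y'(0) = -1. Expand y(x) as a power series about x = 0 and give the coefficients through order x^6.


Ansatz: y(x) = sum_{n>=0} a_n x^n, so y'(x) = sum_{n>=1} n a_n x^(n-1) and y''(x) = sum_{n>=2} n(n-1) a_n x^(n-2).
Substitute into P(x) y'' + Q(x) y' + R(x) y = 0 with P(x) = 1, Q(x) = x, R(x) = 7, and match powers of x.
Initial conditions: a_0 = 1, a_1 = -1.
Setting the coefficient of each power of x to zero and solving order by order (substituting the coefficients already found):
  x^0: 2 a_2 + 7 a_0 = 0  ->  2 a_2 = -7 a_0 = -7  ->  a_2 = -7/2
  x^1: 6 a_3 + 8 a_1 = 0  ->  6 a_3 = -8 a_1 = 8  ->  a_3 = 4/3
  x^2: 12 a_4 + 9 a_2 = 0  ->  12 a_4 = -9 a_2 = 63/2  ->  a_4 = 21/8
  x^3: 20 a_5 + 10 a_3 = 0  ->  20 a_5 = -10 a_3 = -40/3  ->  a_5 = -2/3
  x^4: 30 a_6 + 11 a_4 = 0  ->  30 a_6 = -11 a_4 = -231/8  ->  a_6 = -77/80
Truncated series: y(x) = 1 - x - (7/2) x^2 + (4/3) x^3 + (21/8) x^4 - (2/3) x^5 - (77/80) x^6 + O(x^7).

a_0 = 1; a_1 = -1; a_2 = -7/2; a_3 = 4/3; a_4 = 21/8; a_5 = -2/3; a_6 = -77/80


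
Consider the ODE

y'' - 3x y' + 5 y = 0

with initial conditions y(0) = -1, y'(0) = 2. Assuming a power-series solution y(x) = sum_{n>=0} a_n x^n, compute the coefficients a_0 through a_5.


Ansatz: y(x) = sum_{n>=0} a_n x^n, so y'(x) = sum_{n>=1} n a_n x^(n-1) and y''(x) = sum_{n>=2} n(n-1) a_n x^(n-2).
Substitute into P(x) y'' + Q(x) y' + R(x) y = 0 with P(x) = 1, Q(x) = -3x, R(x) = 5, and match powers of x.
Initial conditions: a_0 = -1, a_1 = 2.
Setting the coefficient of each power of x to zero and solving order by order (substituting the coefficients already found):
  x^0: 2 a_2 + 5 a_0 = 0  ->  2 a_2 = -5 a_0 = 5  ->  a_2 = 5/2
  x^1: 6 a_3 + 2 a_1 = 0  ->  6 a_3 = -2 a_1 = -4  ->  a_3 = -2/3
  x^2: 12 a_4 - a_2 = 0  ->  12 a_4 = a_2 = 5/2  ->  a_4 = 5/24
  x^3: 20 a_5 - 4 a_3 = 0  ->  20 a_5 = 4 a_3 = -8/3  ->  a_5 = -2/15
Truncated series: y(x) = -1 + 2 x + (5/2) x^2 - (2/3) x^3 + (5/24) x^4 - (2/15) x^5 + O(x^6).

a_0 = -1; a_1 = 2; a_2 = 5/2; a_3 = -2/3; a_4 = 5/24; a_5 = -2/15


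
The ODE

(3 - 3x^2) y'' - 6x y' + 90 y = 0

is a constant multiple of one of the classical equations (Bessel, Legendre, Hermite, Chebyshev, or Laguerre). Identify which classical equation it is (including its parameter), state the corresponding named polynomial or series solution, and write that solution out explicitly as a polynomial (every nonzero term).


All three coefficients share the factor 3; dividing through by 3 gives  (1 - x^2) y'' - 2x y' + 30 y = 0.
This matches the Legendre equation (1 - x^2) y'' - 2x y' + n(n+1) y = 0 (note the -2x y' term) with n(n+1) = 30, so n = 5; the polynomial solution is P_5(x).
With y = sum_k a_k x^k, matching x^k gives (k+2)(k+1) a_{k+2} = [k(k+1) - n(n+1)] a_k = (k - 5)(k + 6) a_k. The right side vanishes at k = 5, so the series with the parity of 5 terminates at degree 5.
Standard normalization (P_n(1) = 1): leading coefficient (2n)!/(2^n (n!)^2) = 3628800/(32*14400) = 63/8, so a_5 = 63/8. Work downward with a_k = (k+1)(k+2) a_{k+2} / ((k - 5)(k + 6)):
  a_3 = (4)(5)(63/8) / ((3 - 5)(3 + 6)) = (315/2)/(-18) = -35/4
  a_1 = (2)(3)(-35/4) / ((1 - 5)(1 + 6)) = (-105/2)/(-28) = 15/8
Hence P_5(x) = 63 x^5/8 - 35 x^3/4 + 15 x/8.

P_5(x); series = 63 x^5/8 - 35 x^3/4 + 15 x/8


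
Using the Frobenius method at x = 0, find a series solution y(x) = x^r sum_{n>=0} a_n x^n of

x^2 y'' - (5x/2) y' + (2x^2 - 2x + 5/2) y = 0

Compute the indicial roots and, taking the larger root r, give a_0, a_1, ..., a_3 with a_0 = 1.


Write in Frobenius form y'' + (p(x)/x) y' + (q(x)/x^2) y = 0:
  p(x) = -5/2,  q(x) = 2x^2 - 2x + 5/2.
Indicial equation: r(r-1) + (-5/2) r + (5/2) = 0 -> roots r_1 = 5/2, r_2 = 1.
Take r = r_1 = 5/2. Let y(x) = x^r sum_{n>=0} a_n x^n with a_0 = 1.
Substitute y = x^r sum a_n x^n and match x^{r+n}. The recurrence is
  D(n) a_n - 2 a_{n-1} + 2 a_{n-2} = 0,  where D(n) = (r+n)(r+n-1) + (-5/2)(r+n) + (5/2).
  a_n = [2 a_{n-1} - 2 a_{n-2}] / D(n).
Since the indicial polynomial factors as (r - r_1)(r - r_2), D(n) = (r_1 + n - r_1)(r_1 + n - r_2) = n(n + 3/2).
Evaluating step by step (a_0 = 1):
  n = 1: D(1) = 1(1 + 3/2) = 5/2; numerator = 2(1) = 2; a_1 = (2)/(5/2) = 4/5
  n = 2: D(2) = 2(2 + 3/2) = 7; numerator = 2(4/5) - 2(1) = -2/5; a_2 = (-2/5)/(7) = -2/35
  n = 3: D(3) = 3(3 + 3/2) = 27/2; numerator = 2(-2/35) - 2(4/5) = -12/7; a_3 = (-12/7)/(27/2) = -8/63

r = 5/2; a_0 = 1; a_1 = 4/5; a_2 = -2/35; a_3 = -8/63


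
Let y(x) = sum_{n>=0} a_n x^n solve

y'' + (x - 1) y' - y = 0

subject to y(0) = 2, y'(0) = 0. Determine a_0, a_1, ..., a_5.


Ansatz: y(x) = sum_{n>=0} a_n x^n, so y'(x) = sum_{n>=1} n a_n x^(n-1) and y''(x) = sum_{n>=2} n(n-1) a_n x^(n-2).
Substitute into P(x) y'' + Q(x) y' + R(x) y = 0 with P(x) = 1, Q(x) = x - 1, R(x) = -1, and match powers of x.
Initial conditions: a_0 = 2, a_1 = 0.
Setting the coefficient of each power of x to zero and solving order by order (substituting the coefficients already found):
  x^0: 2 a_2 - a_1 - a_0 = 0  ->  2 a_2 = a_1 + a_0 = 2  ->  a_2 = 1
  x^1: 6 a_3 - 2 a_2 = 0  ->  6 a_3 = 2 a_2 = 2  ->  a_3 = 1/3
  x^2: 12 a_4 - 3 a_3 + a_2 = 0  ->  12 a_4 = 3 a_3 - a_2 = 0  ->  a_4 = 0
  x^3: 20 a_5 - 4 a_4 + 2 a_3 = 0  ->  20 a_5 = 4 a_4 - 2 a_3 = -2/3  ->  a_5 = -1/30
Truncated series: y(x) = 2 + x^2 + (1/3) x^3 - (1/30) x^5 + O(x^6).

a_0 = 2; a_1 = 0; a_2 = 1; a_3 = 1/3; a_4 = 0; a_5 = -1/30


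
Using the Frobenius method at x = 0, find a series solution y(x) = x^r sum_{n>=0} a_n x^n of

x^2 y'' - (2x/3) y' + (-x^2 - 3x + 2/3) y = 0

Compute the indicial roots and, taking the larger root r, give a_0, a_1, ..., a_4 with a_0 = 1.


Write in Frobenius form y'' + (p(x)/x) y' + (q(x)/x^2) y = 0:
  p(x) = -2/3,  q(x) = -x^2 - 3x + 2/3.
Indicial equation: r(r-1) + (-2/3) r + (2/3) = 0 -> roots r_1 = 1, r_2 = 2/3.
Take r = r_1 = 1. Let y(x) = x^r sum_{n>=0} a_n x^n with a_0 = 1.
Substitute y = x^r sum a_n x^n and match x^{r+n}. The recurrence is
  D(n) a_n - 3 a_{n-1} - 1 a_{n-2} = 0,  where D(n) = (r+n)(r+n-1) + (-2/3)(r+n) + (2/3).
  a_n = [3 a_{n-1} + 1 a_{n-2}] / D(n).
Since the indicial polynomial factors as (r - r_1)(r - r_2), D(n) = (r_1 + n - r_1)(r_1 + n - r_2) = n(n + 1/3).
Evaluating step by step (a_0 = 1):
  n = 1: D(1) = 1(1 + 1/3) = 4/3; numerator = 3(1) = 3; a_1 = (3)/(4/3) = 9/4
  n = 2: D(2) = 2(2 + 1/3) = 14/3; numerator = 3(9/4) + 1(1) = 31/4; a_2 = (31/4)/(14/3) = 93/56
  n = 3: D(3) = 3(3 + 1/3) = 10; numerator = 3(93/56) + 1(9/4) = 405/56; a_3 = (405/56)/(10) = 81/112
  n = 4: D(4) = 4(4 + 1/3) = 52/3; numerator = 3(81/112) + 1(93/56) = 429/112; a_4 = (429/112)/(52/3) = 99/448

r = 1; a_0 = 1; a_1 = 9/4; a_2 = 93/56; a_3 = 81/112; a_4 = 99/448


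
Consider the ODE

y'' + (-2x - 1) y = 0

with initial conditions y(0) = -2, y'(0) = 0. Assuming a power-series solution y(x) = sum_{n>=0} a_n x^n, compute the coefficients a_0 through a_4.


Ansatz: y(x) = sum_{n>=0} a_n x^n, so y'(x) = sum_{n>=1} n a_n x^(n-1) and y''(x) = sum_{n>=2} n(n-1) a_n x^(n-2).
Substitute into P(x) y'' + Q(x) y' + R(x) y = 0 with P(x) = 1, Q(x) = 0, R(x) = -2x - 1, and match powers of x.
Initial conditions: a_0 = -2, a_1 = 0.
Setting the coefficient of each power of x to zero and solving order by order (substituting the coefficients already found):
  x^0: 2 a_2 - a_0 = 0  ->  2 a_2 = a_0 = -2  ->  a_2 = -1
  x^1: 6 a_3 - a_1 - 2 a_0 = 0  ->  6 a_3 = a_1 + 2 a_0 = -4  ->  a_3 = -2/3
  x^2: 12 a_4 - a_2 - 2 a_1 = 0  ->  12 a_4 = a_2 + 2 a_1 = -1  ->  a_4 = -1/12
Truncated series: y(x) = -2 - x^2 - (2/3) x^3 - (1/12) x^4 + O(x^5).

a_0 = -2; a_1 = 0; a_2 = -1; a_3 = -2/3; a_4 = -1/12


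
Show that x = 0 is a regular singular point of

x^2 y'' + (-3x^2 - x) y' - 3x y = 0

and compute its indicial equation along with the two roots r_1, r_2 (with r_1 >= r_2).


Divide by x^2 to reach normal form y'' + P_1(x) y' + P_2(x) y = 0 with P_1(x) = -3 - 1/x and P_2(x) = -3/x.
x = 0 is a singular point because the y'-coefficient -3 - 1/x has a pole at x = 0 and the y-coefficient -3/x has a pole at x = 0.
It is a regular singular point because x P_1(x) = p(x) = -3x - 1 and x^2 P_2(x) = q(x) = -3x are polynomials, hence analytic at x = 0.
p(0) = -1,  q(0) = 0.
Indicial equation: r(r-1) + p(0) r + q(0) = 0, i.e. r^2 + (p(0) - 1) r + q(0) = 0, i.e. r^2 - 2 r = 0.
Discriminant: (-2)^2 - 4(0) = 4, so r = (2 ± 2)/2.
Solving: r_1 = 2, r_2 = 0.

indicial: r^2 - 2 r = 0; roots r_1 = 2, r_2 = 0


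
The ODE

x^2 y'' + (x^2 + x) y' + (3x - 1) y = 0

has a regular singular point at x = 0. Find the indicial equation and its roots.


Divide by x^2 to reach normal form y'' + P_1(x) y' + P_2(x) y = 0 with P_1(x) = 1 + 1/x and P_2(x) = 3/x - 1/x^2.
x = 0 is a singular point because the y'-coefficient 1 + 1/x has a pole at x = 0 and the y-coefficient 3/x - 1/x^2 has a pole at x = 0.
It is a regular singular point because x P_1(x) = p(x) = x + 1 and x^2 P_2(x) = q(x) = 3x - 1 are polynomials, hence analytic at x = 0.
p(0) = 1,  q(0) = -1.
Indicial equation: r(r-1) + p(0) r + q(0) = 0, i.e. r^2 + (p(0) - 1) r + q(0) = 0, i.e. r^2 - 1 = 0.
Discriminant: (0)^2 - 4(-1) = 4, so r = (0 ± 2)/2.
Solving: r_1 = 1, r_2 = -1.

indicial: r^2 - 1 = 0; roots r_1 = 1, r_2 = -1


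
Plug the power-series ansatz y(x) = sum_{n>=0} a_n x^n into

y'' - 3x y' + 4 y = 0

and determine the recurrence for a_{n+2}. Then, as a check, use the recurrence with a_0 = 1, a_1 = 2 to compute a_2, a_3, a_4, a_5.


Substitute y = sum_n a_n x^n.
y''(x) has coefficient (n+2)(n+1) a_{n+2} at x^n;
-3 x y'(x) has coefficient -3 n a_n at x^n (shift);
4 y(x) has coefficient 4 a_n at x^n.
Matching x^n: (n+2)(n+1) a_{n+2} + (-3n + 4) a_n = 0.
Thus a_{n+2} = (3n - 4) / ((n+1)(n+2)) * a_n.

Check with a_0 = 1, a_1 = 2 (apply the recurrence for n = 0, 1, 2, 3): a_0 = 1, a_1 = 2, a_2 = -2, a_3 = -1/3, a_4 = -1/3, a_5 = -1/12.

a_(n+2) = (3n - 4) / ((n+1)(n+2)) * a_n; check: a_0 = 1, a_1 = 2, a_2 = -2, a_3 = -1/3, a_4 = -1/3, a_5 = -1/12


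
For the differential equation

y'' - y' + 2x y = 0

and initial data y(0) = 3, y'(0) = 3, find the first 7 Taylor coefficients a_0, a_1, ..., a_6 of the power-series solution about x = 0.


Ansatz: y(x) = sum_{n>=0} a_n x^n, so y'(x) = sum_{n>=1} n a_n x^(n-1) and y''(x) = sum_{n>=2} n(n-1) a_n x^(n-2).
Substitute into P(x) y'' + Q(x) y' + R(x) y = 0 with P(x) = 1, Q(x) = -1, R(x) = 2x, and match powers of x.
Initial conditions: a_0 = 3, a_1 = 3.
Setting the coefficient of each power of x to zero and solving order by order (substituting the coefficients already found):
  x^0: 2 a_2 - a_1 = 0  ->  2 a_2 = a_1 = 3  ->  a_2 = 3/2
  x^1: 6 a_3 - 2 a_2 + 2 a_0 = 0  ->  6 a_3 = 2 a_2 - 2 a_0 = -3  ->  a_3 = -1/2
  x^2: 12 a_4 - 3 a_3 + 2 a_1 = 0  ->  12 a_4 = 3 a_3 - 2 a_1 = -15/2  ->  a_4 = -5/8
  x^3: 20 a_5 - 4 a_4 + 2 a_2 = 0  ->  20 a_5 = 4 a_4 - 2 a_2 = -11/2  ->  a_5 = -11/40
  x^4: 30 a_6 - 5 a_5 + 2 a_3 = 0  ->  30 a_6 = 5 a_5 - 2 a_3 = -3/8  ->  a_6 = -1/80
Truncated series: y(x) = 3 + 3 x + (3/2) x^2 - (1/2) x^3 - (5/8) x^4 - (11/40) x^5 - (1/80) x^6 + O(x^7).

a_0 = 3; a_1 = 3; a_2 = 3/2; a_3 = -1/2; a_4 = -5/8; a_5 = -11/40; a_6 = -1/80


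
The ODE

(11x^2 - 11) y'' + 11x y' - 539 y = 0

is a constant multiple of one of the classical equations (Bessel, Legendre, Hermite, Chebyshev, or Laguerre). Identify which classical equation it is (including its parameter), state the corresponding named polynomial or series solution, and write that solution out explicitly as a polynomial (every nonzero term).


All three coefficients share the factor -11; dividing through by -11 gives  (1 - x^2) y'' - x y' + 49 y = 0.
This matches the Chebyshev equation (1 - x^2) y'' - x y' + n^2 y = 0 (note the -x y' term, not -2x y') with n^2 = 49, so n = 7; the polynomial solution is T_7(x).
With y = sum_k a_k x^k, matching x^k gives (k+2)(k+1) a_{k+2} = (k^2 - n^2) a_k = (k - 7)(k + 7) a_k. The right side vanishes at k = 7, so the series with the parity of 7 terminates at degree 7.
Standard normalization: leading coefficient of T_n is 2^(n-1), so a_7 = 2^6 = 64. Work downward with a_k = (k+1)(k+2) a_{k+2} / ((k - 7)(k + 7)):
  a_5 = (6)(7)(64) / ((5 - 7)(5 + 7)) = 2688/(-24) = -112
  a_3 = (4)(5)(-112) / ((3 - 7)(3 + 7)) = -2240/(-40) = 56
  a_1 = (2)(3)(56) / ((1 - 7)(1 + 7)) = 336/(-48) = -7
Hence T_7(x) = 64 x^7 - 112 x^5 + 56 x^3 - 7 x.

T_7(x); series = 64 x^7 - 112 x^5 + 56 x^3 - 7 x


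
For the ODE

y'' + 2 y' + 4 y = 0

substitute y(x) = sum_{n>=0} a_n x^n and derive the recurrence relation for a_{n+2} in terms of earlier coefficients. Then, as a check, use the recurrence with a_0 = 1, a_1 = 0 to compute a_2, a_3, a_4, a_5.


Substitute y = sum_n a_n x^n.
y''(x) has coefficient (n+2)(n+1) a_{n+2} at x^n;
2 y'(x) has coefficient 2 (n+1) a_{n+1} at x^n;
4 y(x) has coefficient 4 a_n at x^n.
Matching x^n: (n+2)(n+1) a_{n+2} + 2 (n+1) a_{n+1} + 4 a_n = 0.
Thus a_{n+2} = [-2 (n+1) a_{n+1} - 4 a_n] / ((n+1)(n+2)).

Check with a_0 = 1, a_1 = 0 (apply the recurrence for n = 0, 1, 2, 3): a_0 = 1, a_1 = 0, a_2 = -2, a_3 = 4/3, a_4 = 0, a_5 = -4/15.

a_(n+2) = [-2 (n+1) a_(n+1) - 4 a_n] / ((n+1)(n+2)); check: a_0 = 1, a_1 = 0, a_2 = -2, a_3 = 4/3, a_4 = 0, a_5 = -4/15


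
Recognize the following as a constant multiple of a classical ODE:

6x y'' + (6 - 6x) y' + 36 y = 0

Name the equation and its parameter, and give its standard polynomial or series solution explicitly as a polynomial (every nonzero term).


All three coefficients share the factor 6; dividing through by 6 gives  x y'' + (1 - x) y' + 6 y = 0.
This matches the Laguerre equation x y'' + (1 - x) y' + n y = 0 with n = 6; the polynomial solution is L_6(x).
With y = sum_k a_k x^k, matching x^k gives (k+1)k a_{k+1} + (k+1) a_{k+1} - k a_k + n a_k = 0, i.e. (k+1)^2 a_{k+1} = (k - n) a_k = (k - 6) a_k. The right side vanishes at k = 6, so the series terminates at degree 6.
Standard normalization L_n(0) = 1 gives a_0 = 1. Work upward with a_{k+1} = (k - 6) a_k / (k+1)^2:
  a_1 = (0 - 6)(1) / 1^2 = -6/1 = -6
  a_2 = (1 - 6)(-6) / 2^2 = 30/4 = 15/2
  a_3 = (2 - 6)(15/2) / 3^2 = -30/9 = -10/3
  a_4 = (3 - 6)(-10/3) / 4^2 = 10/16 = 5/8
  a_5 = (4 - 6)(5/8) / 5^2 = (-5/4)/25 = -1/20
  a_6 = (5 - 6)(-1/20) / 6^2 = (1/20)/36 = 1/720
Hence L_6(x) = x^6/720 - x^5/20 + 5 x^4/8 - 10 x^3/3 + 15 x^2/2 - 6 x + 1.

L_6(x); series = x^6/720 - x^5/20 + 5 x^4/8 - 10 x^3/3 + 15 x^2/2 - 6 x + 1


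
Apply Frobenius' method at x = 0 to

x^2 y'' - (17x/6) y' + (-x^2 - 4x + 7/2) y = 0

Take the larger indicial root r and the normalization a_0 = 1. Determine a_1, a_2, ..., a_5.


Write in Frobenius form y'' + (p(x)/x) y' + (q(x)/x^2) y = 0:
  p(x) = -17/6,  q(x) = -x^2 - 4x + 7/2.
Indicial equation: r(r-1) + (-17/6) r + (7/2) = 0 -> roots r_1 = 7/3, r_2 = 3/2.
Take r = r_1 = 7/3. Let y(x) = x^r sum_{n>=0} a_n x^n with a_0 = 1.
Substitute y = x^r sum a_n x^n and match x^{r+n}. The recurrence is
  D(n) a_n - 4 a_{n-1} - 1 a_{n-2} = 0,  where D(n) = (r+n)(r+n-1) + (-17/6)(r+n) + (7/2).
  a_n = [4 a_{n-1} + 1 a_{n-2}] / D(n).
Since the indicial polynomial factors as (r - r_1)(r - r_2), D(n) = (r_1 + n - r_1)(r_1 + n - r_2) = n(n + 5/6).
Evaluating step by step (a_0 = 1):
  n = 1: D(1) = 1(1 + 5/6) = 11/6; numerator = 4(1) = 4; a_1 = (4)/(11/6) = 24/11
  n = 2: D(2) = 2(2 + 5/6) = 17/3; numerator = 4(24/11) + 1(1) = 107/11; a_2 = (107/11)/(17/3) = 321/187
  n = 3: D(3) = 3(3 + 5/6) = 23/2; numerator = 4(321/187) + 1(24/11) = 1692/187; a_3 = (1692/187)/(23/2) = 3384/4301
  n = 4: D(4) = 4(4 + 5/6) = 58/3; numerator = 4(3384/4301) + 1(321/187) = 20919/4301; a_4 = (20919/4301)/(58/3) = 62757/249458
  n = 5: D(5) = 5(5 + 5/6) = 175/6; numerator = 4(62757/249458) + 1(3384/4301) = 223650/124729; a_5 = (223650/124729)/(175/6) = 7668/124729

r = 7/3; a_0 = 1; a_1 = 24/11; a_2 = 321/187; a_3 = 3384/4301; a_4 = 62757/249458; a_5 = 7668/124729


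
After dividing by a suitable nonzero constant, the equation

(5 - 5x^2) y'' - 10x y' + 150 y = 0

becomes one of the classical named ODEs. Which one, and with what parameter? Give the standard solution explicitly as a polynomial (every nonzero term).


All three coefficients share the factor 5; dividing through by 5 gives  (1 - x^2) y'' - 2x y' + 30 y = 0.
This matches the Legendre equation (1 - x^2) y'' - 2x y' + n(n+1) y = 0 (note the -2x y' term) with n(n+1) = 30, so n = 5; the polynomial solution is P_5(x).
With y = sum_k a_k x^k, matching x^k gives (k+2)(k+1) a_{k+2} = [k(k+1) - n(n+1)] a_k = (k - 5)(k + 6) a_k. The right side vanishes at k = 5, so the series with the parity of 5 terminates at degree 5.
Standard normalization (P_n(1) = 1): leading coefficient (2n)!/(2^n (n!)^2) = 3628800/(32*14400) = 63/8, so a_5 = 63/8. Work downward with a_k = (k+1)(k+2) a_{k+2} / ((k - 5)(k + 6)):
  a_3 = (4)(5)(63/8) / ((3 - 5)(3 + 6)) = (315/2)/(-18) = -35/4
  a_1 = (2)(3)(-35/4) / ((1 - 5)(1 + 6)) = (-105/2)/(-28) = 15/8
Hence P_5(x) = 63 x^5/8 - 35 x^3/4 + 15 x/8.

P_5(x); series = 63 x^5/8 - 35 x^3/4 + 15 x/8


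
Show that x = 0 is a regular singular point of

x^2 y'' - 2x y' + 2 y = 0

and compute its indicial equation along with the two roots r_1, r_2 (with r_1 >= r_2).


Divide by x^2 to reach normal form y'' + P_1(x) y' + P_2(x) y = 0 with P_1(x) = -2/x and P_2(x) = 2/x^2.
x = 0 is a singular point because the y'-coefficient -2/x has a pole at x = 0 and the y-coefficient 2/x^2 has a pole at x = 0.
It is a regular singular point because x P_1(x) = p(x) = -2 and x^2 P_2(x) = q(x) = 2 are polynomials, hence analytic at x = 0.
p(0) = -2,  q(0) = 2.
Indicial equation: r(r-1) + p(0) r + q(0) = 0, i.e. r^2 + (p(0) - 1) r + q(0) = 0, i.e. r^2 - 3 r + 2 = 0.
Discriminant: (-3)^2 - 4(2) = 1, so r = (3 ± 1)/2.
Solving: r_1 = 2, r_2 = 1.

indicial: r^2 - 3 r + 2 = 0; roots r_1 = 2, r_2 = 1


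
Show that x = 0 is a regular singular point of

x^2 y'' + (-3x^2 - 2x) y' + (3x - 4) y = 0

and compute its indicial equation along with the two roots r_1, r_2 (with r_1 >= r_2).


Divide by x^2 to reach normal form y'' + P_1(x) y' + P_2(x) y = 0 with P_1(x) = -3 - 2/x and P_2(x) = 3/x - 4/x^2.
x = 0 is a singular point because the y'-coefficient -3 - 2/x has a pole at x = 0 and the y-coefficient 3/x - 4/x^2 has a pole at x = 0.
It is a regular singular point because x P_1(x) = p(x) = -3x - 2 and x^2 P_2(x) = q(x) = 3x - 4 are polynomials, hence analytic at x = 0.
p(0) = -2,  q(0) = -4.
Indicial equation: r(r-1) + p(0) r + q(0) = 0, i.e. r^2 + (p(0) - 1) r + q(0) = 0, i.e. r^2 - 3 r - 4 = 0.
Discriminant: (-3)^2 - 4(-4) = 25, so r = (3 ± 5)/2.
Solving: r_1 = 4, r_2 = -1.

indicial: r^2 - 3 r - 4 = 0; roots r_1 = 4, r_2 = -1


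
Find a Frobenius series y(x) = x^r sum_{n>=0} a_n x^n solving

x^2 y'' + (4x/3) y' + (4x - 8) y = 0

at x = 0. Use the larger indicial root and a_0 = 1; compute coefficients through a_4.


Write in Frobenius form y'' + (p(x)/x) y' + (q(x)/x^2) y = 0:
  p(x) = 4/3,  q(x) = 4x - 8.
Indicial equation: r(r-1) + (4/3) r + (-8) = 0 -> roots r_1 = 8/3, r_2 = -3.
Take r = r_1 = 8/3. Let y(x) = x^r sum_{n>=0} a_n x^n with a_0 = 1.
Substitute y = x^r sum a_n x^n and match x^{r+n}. The recurrence is
  D(n) a_n + 4 a_{n-1} = 0,  where D(n) = (r+n)(r+n-1) + (4/3)(r+n) + (-8).
  a_n = -4 / D(n) * a_{n-1}.
Since the indicial polynomial factors as (r - r_1)(r - r_2), D(n) = (r_1 + n - r_1)(r_1 + n - r_2) = n(n + 17/3).
Evaluating step by step (a_0 = 1):
  n = 1: D(1) = 1(1 + 17/3) = 20/3; numerator = -4(1) = -4; a_1 = (-4)/(20/3) = -3/5
  n = 2: D(2) = 2(2 + 17/3) = 46/3; numerator = -4(-3/5) = 12/5; a_2 = (12/5)/(46/3) = 18/115
  n = 3: D(3) = 3(3 + 17/3) = 26; numerator = -4(18/115) = -72/115; a_3 = (-72/115)/(26) = -36/1495
  n = 4: D(4) = 4(4 + 17/3) = 116/3; numerator = -4(-36/1495) = 144/1495; a_4 = (144/1495)/(116/3) = 108/43355

r = 8/3; a_0 = 1; a_1 = -3/5; a_2 = 18/115; a_3 = -36/1495; a_4 = 108/43355
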